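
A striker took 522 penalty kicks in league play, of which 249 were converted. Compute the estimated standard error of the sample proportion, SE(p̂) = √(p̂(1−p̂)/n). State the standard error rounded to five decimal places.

The sample proportion is 249/522 = 0.47701.
p̂(1−p̂) = 0.249471.
SE = √(0.249471/522) = 0.02186.

SE = 0.02186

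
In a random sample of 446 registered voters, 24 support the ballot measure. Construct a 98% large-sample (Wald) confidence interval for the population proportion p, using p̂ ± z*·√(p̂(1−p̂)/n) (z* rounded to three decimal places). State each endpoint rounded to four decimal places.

(0.0290, 0.0787)

With x = 24 successes in n = 446, p̂ = 0.05381.
Standard error of p̂: √(0.050916/446) = √0.000114161 = 0.010685.
The 98% critical value is z* = 2.326.
Margin = 2.326·0.010685 = 0.02485.
So the interval runs from 0.0290 to 0.0787.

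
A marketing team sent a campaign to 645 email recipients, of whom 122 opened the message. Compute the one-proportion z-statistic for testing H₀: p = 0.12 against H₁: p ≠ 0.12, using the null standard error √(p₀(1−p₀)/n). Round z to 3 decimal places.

The sample proportion is 122/645 = 0.18915.
SE₀ = √(0.12·0.88/645) = 0.012795.
z = (0.18915 − 0.12)/0.012795 = 0.06915/0.012795 = 5.404.

z = 5.404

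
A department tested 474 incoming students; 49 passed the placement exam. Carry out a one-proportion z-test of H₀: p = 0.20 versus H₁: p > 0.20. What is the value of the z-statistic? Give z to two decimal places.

With x = 49 successes in n = 474, p̂ = 0.10338.
Under H₀, SE = √(p₀(1−p₀)/n) = √(0.20·0.80/474) = √0.000337553 = 0.018373.
Test statistic: z = -0.09662/0.018373 = -5.26.

z = -5.26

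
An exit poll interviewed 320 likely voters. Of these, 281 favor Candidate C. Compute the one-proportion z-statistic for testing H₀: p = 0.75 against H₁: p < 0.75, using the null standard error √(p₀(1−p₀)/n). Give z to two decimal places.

z = 5.29

p̂ = 281/320 = 0.87813.
SE₀ = √(0.75·0.25/320) = 0.024206.
Test statistic: z = 0.12813/0.024206 = 5.29.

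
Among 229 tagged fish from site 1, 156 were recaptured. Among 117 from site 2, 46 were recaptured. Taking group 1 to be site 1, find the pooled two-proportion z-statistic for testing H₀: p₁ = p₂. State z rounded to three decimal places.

Sample proportions: p̂₁ = 156/229 = 0.68122 and p̂₂ = 46/117 = 0.39316.
Pooling: p̂ = 202/346 = 0.58382.
Pooled SE = √[0.2429750·0.01291382] ≈ 0.056015.
z = 0.28806/0.056015 = 5.143.

z = 5.143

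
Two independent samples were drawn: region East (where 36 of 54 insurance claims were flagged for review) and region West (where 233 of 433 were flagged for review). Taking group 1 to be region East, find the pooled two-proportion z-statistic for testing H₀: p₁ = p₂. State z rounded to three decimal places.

z = 1.791

p̂₁ = 36/54 = 0.66667, p̂₂ = 233/433 = 0.53811.
Pooling: p̂ = 269/487 = 0.55236.
SE = √[p̂(1−p̂)(1/n₁+1/n₂)] = √[0.55236·0.44764·(1/54+1/433)] ≈ 0.071763.
z = (p̂₁ − p̂₂)/SE = (0.66667 − 0.53811)/0.071763 = 0.12856/0.071763 = 1.791.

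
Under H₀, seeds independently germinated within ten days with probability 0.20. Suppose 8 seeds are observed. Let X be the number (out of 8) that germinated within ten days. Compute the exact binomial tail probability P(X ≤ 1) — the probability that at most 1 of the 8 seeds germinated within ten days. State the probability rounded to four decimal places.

X ~ Binomial(n=8, p=0.20).
P(X ≤ 1) = C(8,0)·0.20^0·0.80^8 + C(8,1)·0.20^1·0.80^7.
= 0.167772 + 0.335544 = 0.5033.

P = 0.5033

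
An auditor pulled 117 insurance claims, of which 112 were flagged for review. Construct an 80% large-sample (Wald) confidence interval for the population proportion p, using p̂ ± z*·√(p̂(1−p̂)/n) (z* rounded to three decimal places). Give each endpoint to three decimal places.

(0.933, 0.981)

With x = 112 successes in n = 117, p̂ = 0.95726.
SE = √(p̂(1−p̂)/n) = √(0.040909/117) = 0.018699.
z* = 1.282 at the 80% level.
Margin of error: 1.282 × 0.018699 = 0.02397.
So the interval runs from 0.933 to 0.981.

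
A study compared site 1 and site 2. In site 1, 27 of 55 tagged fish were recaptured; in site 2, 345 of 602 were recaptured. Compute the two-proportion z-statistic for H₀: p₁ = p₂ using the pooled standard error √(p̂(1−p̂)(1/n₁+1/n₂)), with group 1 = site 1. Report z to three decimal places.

Sample proportions: p̂₁ = 27/55 = 0.49091 and p̂₂ = 345/602 = 0.57309.
Pooling: p̂ = 372/657 = 0.56621.
SE = √[p̂(1−p̂)(1/n₁+1/n₂)] = √[0.56621·0.43379·(1/55+1/602)] ≈ 0.069812.
z = -0.08218/0.069812 = -1.177.

z = -1.177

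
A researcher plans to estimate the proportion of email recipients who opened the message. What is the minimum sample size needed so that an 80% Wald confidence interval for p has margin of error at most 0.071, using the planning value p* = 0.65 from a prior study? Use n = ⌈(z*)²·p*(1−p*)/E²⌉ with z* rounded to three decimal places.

n = 75

z* = 1.282 at the 80% level.
p*(1−p*) = 0.65·0.35 = 0.2275.
Required n before rounding: 1.643524 × 0.2275 / 0.071² = 74.172.
⌈74.172⌉ = 75.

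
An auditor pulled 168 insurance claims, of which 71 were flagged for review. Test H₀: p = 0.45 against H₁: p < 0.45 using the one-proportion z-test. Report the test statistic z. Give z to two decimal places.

Sample proportion p̂ = 71/168 = 0.42262.
Null standard error: √(0.45·0.55/168) = √0.001473214 = 0.038382.
z = (p̂ − p₀)/SE = (0.42262 − 0.45)/0.038382 = -0.71.

z = -0.71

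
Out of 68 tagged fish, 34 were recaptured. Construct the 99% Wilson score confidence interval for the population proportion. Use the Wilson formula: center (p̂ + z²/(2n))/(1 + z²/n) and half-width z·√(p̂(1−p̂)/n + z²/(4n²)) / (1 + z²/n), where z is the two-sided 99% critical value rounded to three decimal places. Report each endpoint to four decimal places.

Here p̂ = 34/68 = 0.50000 and z = 2.576 (z² = 6.635776).
1 + z²/n = 1.097585.
Adjusted center: (0.50000 + z²/(2n))/1.097585 = 0.50000.
Radicand: p̂(1−p̂)/n + z²/(4n²) = 0.003676471 + 0.000358768 = 0.004035239.
Half-width = 2.576·√0.004035239/1.097585 = 0.14909.
CI: 0.50000 ± 0.14909 = (0.3509, 0.6491).

(0.3509, 0.6491)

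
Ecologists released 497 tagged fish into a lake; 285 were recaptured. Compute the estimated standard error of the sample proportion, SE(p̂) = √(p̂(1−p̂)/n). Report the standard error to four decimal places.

SE = 0.0222

Sample proportion p̂ = 285/497 = 0.57344.
p̂(1−p̂) = 0.244607.
SE = √(0.244607/497) = 0.0222.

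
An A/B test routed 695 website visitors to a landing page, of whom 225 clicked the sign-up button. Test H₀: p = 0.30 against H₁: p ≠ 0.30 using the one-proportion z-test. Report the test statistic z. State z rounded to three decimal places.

z = 1.366

p̂ = 225/695 = 0.32374.
SE₀ = √(0.30·0.70/695) = 0.017383.
Test statistic: z = 0.02374/0.017383 = 1.366.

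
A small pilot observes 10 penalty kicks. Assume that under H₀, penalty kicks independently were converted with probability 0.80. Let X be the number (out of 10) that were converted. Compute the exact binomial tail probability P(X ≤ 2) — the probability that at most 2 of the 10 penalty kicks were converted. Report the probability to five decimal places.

P = 0.00008

X is binomial with n = 10 and p = 0.80.
P(X ≤ 2) = C(10,0)·0.80^0·0.20^10 + C(10,1)·0.80^1·0.20^9 + C(10,2)·0.80^2·0.20^8.
= 0.000000 + 0.000004 + 0.000074 = 0.00008.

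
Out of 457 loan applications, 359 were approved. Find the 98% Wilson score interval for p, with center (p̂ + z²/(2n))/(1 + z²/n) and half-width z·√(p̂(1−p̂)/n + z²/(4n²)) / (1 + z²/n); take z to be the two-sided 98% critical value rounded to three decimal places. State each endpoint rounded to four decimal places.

(0.7377, 0.8267)

p̂ = 359/457 = 0.78556; z = 2.326, so z² = 5.410276.
1 + z²/n = 1.011839.
Center = (0.78556 + 0.005919)/1.011839 = 0.78222.
Radicand: p̂(1−p̂)/n + z²/(4n²) = 0.000368614 + 0.000006476 = 0.000375090.
Half-width = 2.326·√0.000375090/1.011839 = 0.04452.
CI: 0.78222 ± 0.04452 = (0.7377, 0.8267).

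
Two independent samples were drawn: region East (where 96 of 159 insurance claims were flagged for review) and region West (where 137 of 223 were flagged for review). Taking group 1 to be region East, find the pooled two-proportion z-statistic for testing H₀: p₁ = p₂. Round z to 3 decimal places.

p̂₁ = 96/159 = 0.60377, p̂₂ = 137/223 = 0.61435.
Pooled p̂ = (96+137)/(159+223) = 233/382 = 0.60995.
SE = √[p̂(1−p̂)(1/n₁+1/n₂)] = √[0.60995·0.39005·(1/159+1/223)] ≈ 0.050628.
z = (p̂₁ − p̂₂)/SE = (0.60377 − 0.61435)/0.050628 = -0.01058/0.050628 = -0.209.

z = -0.209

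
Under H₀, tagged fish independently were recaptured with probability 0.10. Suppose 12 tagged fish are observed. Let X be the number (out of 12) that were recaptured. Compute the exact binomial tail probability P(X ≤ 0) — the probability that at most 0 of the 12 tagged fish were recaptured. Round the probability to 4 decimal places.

P = 0.2824

X ~ Binomial(n=12, p=0.10).
P(X ≤ 0) = C(12,0)·0.10^0·0.90^12.
= 0.282430 = 0.2824.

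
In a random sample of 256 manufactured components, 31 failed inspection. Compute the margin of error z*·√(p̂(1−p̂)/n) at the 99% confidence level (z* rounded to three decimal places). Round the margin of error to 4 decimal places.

ME = 0.0525

With x = 31 successes in n = 256, p̂ = 0.12109.
SE = √(p̂(1−p̂)/n) = √(0.106430/256) = 0.020390.
The 99% critical value is z* = 2.576.
ME = 2.576·0.020390 = 0.0525.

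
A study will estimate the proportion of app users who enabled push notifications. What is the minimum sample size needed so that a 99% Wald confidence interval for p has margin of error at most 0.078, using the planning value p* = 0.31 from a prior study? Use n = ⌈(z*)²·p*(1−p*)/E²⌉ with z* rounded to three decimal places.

For 99% confidence, z* = 2.576.
p*(1−p*) = 0.2139.
Required n before rounding: 6.635776 × 0.2139 / 0.078² = 233.299.
Rounding up, n = 234.

n = 234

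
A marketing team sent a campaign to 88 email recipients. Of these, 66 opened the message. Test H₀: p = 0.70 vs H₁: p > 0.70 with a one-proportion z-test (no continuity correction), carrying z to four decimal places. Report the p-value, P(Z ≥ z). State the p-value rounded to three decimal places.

Sample proportion p̂ = 66/88 = 0.75000.
Under H₀, SE = √(p₀(1−p₀)/n) = √(0.70·0.30/88) = √0.002386364 = 0.048850.
z = (p̂ − p₀)/SE = (66/88 − 0.70)/0.048850 ≈ 1.0235.
From the standard normal, P(Z ≥ z) = 0.153.

p-value = 0.153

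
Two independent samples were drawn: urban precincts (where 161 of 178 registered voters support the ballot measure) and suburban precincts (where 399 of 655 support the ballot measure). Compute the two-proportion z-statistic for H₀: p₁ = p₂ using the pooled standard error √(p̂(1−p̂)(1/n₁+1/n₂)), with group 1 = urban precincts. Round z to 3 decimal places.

z = 7.444

Sample proportions: p̂₁ = 161/178 = 0.90449 and p̂₂ = 399/655 = 0.60916.
Pooling: p̂ = 560/833 = 0.67227.
Pooled SE = √[0.2203234·0.00714470] ≈ 0.039675.
z = (p̂₁ − p̂₂)/SE = (0.90449 − 0.60916)/0.039675 = 0.29533/0.039675 = 7.444.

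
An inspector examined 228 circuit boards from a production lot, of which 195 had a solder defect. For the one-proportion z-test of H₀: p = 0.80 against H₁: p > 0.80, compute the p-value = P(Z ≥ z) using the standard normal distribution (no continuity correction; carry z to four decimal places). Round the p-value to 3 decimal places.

p-value = 0.018

The sample proportion is 195/228 = 0.85526.
Null standard error: √(0.80·0.20/228) = √0.000701754 = 0.026491.
z = (p̂ − p₀)/SE = (195/228 − 0.80)/0.026491 ≈ 2.0861.
From the standard normal, P(Z ≥ z) = 0.018.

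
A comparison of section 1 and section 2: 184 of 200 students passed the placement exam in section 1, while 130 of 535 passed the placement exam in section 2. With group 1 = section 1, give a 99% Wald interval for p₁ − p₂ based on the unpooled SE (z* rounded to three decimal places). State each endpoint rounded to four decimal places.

p̂₁ = 184/200 = 0.92000, p̂₂ = 130/535 = 0.24299; p̂₁ − p̂₂ = 0.67701.
SE = √(0.000368000 + 0.000343825) = √0.000711825 = 0.026680.
For 99% confidence, z* = 2.576. Margin of error = 0.06873.
So the interval runs from 0.6083 to 0.7457.

(0.6083, 0.7457)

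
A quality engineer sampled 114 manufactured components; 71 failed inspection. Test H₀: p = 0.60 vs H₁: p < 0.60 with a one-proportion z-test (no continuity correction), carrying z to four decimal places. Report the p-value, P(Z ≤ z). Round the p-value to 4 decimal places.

p-value = 0.6904

p̂ = 71/114 = 0.62281.
SE₀ = √(0.60·0.40/114) = 0.045883.
z = (p̂ − p₀)/SE = (71/114 − 0.60)/0.045883 ≈ 0.4971.
From the standard normal, P(Z ≤ z) = 0.6904.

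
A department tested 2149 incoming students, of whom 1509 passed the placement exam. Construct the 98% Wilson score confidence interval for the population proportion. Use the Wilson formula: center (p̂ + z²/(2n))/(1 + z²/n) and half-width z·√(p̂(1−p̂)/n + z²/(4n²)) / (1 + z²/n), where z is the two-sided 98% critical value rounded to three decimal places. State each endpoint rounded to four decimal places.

p̂ = 1509/2149 = 0.70219; z = 2.326, so z² = 5.410276.
1 + z²/n = 1.002518.
Center = (0.70219 + 0.001259)/1.002518 = 0.70168.
Radicand: p̂(1−p̂)/n + z²/(4n²) = 0.000097311 + 0.000000293 = 0.000097604.
Half-width = z·√(radicand)/denom = 2.326·0.009879/1.002518 = 0.02292.
Interval: 0.70168 ± 0.02292 → (0.6788, 0.7246).

(0.6788, 0.7246)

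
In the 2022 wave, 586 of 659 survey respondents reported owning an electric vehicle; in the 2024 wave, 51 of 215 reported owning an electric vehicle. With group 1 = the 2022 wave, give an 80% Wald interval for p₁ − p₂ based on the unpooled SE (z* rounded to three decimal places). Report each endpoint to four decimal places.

(0.6117, 0.6924)

p̂₁ = 586/659 = 0.88923, p̂₂ = 51/215 = 0.23721; p̂₁ − p̂₂ = 0.65202.
Unpooled SE = √(p̂₁(1−p̂₁)/n₁ + p̂₂(1−p̂₂)/n₂) = √(0.000149474 + 0.000841586) = 0.031481.
For 80% confidence, z* = 1.282. Margin of error = 0.04036.
Interval: 0.65202 ± 0.04036 → (0.6117, 0.6924).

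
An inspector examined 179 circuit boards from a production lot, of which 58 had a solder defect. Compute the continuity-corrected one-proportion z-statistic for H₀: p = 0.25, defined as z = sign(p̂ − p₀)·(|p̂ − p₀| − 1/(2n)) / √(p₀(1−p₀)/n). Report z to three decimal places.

z = 2.201

With x = 58 successes in n = 179, p̂ = 0.32402. p̂ − p₀ = 0.074022.
1/(2n) = 0.002793.
Corrected numerator: |0.074022| − 0.002793 = 0.071229.
Under H₀, SE = √(p₀(1−p₀)/n) = √(0.25·0.75/179) = √0.001047486 = 0.032365.
z = (+)0.071229/0.032365 = 2.201.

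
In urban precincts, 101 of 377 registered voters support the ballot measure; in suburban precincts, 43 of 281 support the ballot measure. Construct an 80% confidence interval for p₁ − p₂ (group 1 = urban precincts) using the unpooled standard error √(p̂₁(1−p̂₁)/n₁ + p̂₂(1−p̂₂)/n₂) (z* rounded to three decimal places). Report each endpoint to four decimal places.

(0.0747, 0.1550)

p̂₁ = 0.26790, p̂₂ = 0.15302, so the observed difference is 0.11488.
SE = √(0.000520243 + 0.000461239) = √0.000981482 = 0.031329.
The 80% critical value is z* = 1.282. Margin = 1.282·0.031329 = 0.04016.
Interval: 0.11488 ± 0.04016 → (0.0747, 0.1550).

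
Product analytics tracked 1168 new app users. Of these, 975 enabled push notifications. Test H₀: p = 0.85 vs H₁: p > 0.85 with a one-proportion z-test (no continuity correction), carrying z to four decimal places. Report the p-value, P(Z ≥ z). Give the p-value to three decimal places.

p-value = 0.928

p̂ = 975/1168 = 0.83476.
SE₀ = √(0.85·0.15/1168) = 0.010448.
z = (p̂ − p₀)/SE = (975/1168 − 0.85)/0.010448 ≈ -1.4586.
p-value = P(Z ≥ z) with z = -1.4586 → 0.928.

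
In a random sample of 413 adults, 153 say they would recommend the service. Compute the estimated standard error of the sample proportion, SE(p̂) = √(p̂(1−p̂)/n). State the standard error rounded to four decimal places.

SE = 0.0238

Sample proportion p̂ = 153/413 = 0.37046.
p̂(1−p̂) = 0.233219.
Dividing by n and taking the root: √0.000564695 = 0.0238.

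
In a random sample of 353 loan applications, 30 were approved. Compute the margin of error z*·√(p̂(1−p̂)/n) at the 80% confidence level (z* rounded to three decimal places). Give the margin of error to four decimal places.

Sample proportion p̂ = 30/353 = 0.08499.
SE(p̂) = √(0.08499·0.91501/353) = 0.014842.
z* = 1.282 at the 80% level.
ME = 1.282·0.014842 = 0.0190.

ME = 0.0190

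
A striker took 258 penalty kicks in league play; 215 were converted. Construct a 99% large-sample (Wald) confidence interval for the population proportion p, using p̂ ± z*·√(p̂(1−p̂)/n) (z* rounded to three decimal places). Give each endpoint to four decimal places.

p̂ = 215/258 = 0.83333.
SE = √(p̂(1−p̂)/n) = √(0.138889/258) = 0.023202.
For 99% confidence, z* = 2.576.
Margin of error: 2.576 × 0.023202 = 0.05977.
CI: 0.83333 ± 0.05977 = (0.7736, 0.8931).

(0.7736, 0.8931)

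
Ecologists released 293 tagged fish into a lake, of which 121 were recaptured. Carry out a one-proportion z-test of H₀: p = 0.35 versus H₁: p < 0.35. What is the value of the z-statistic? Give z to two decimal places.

Sample proportion p̂ = 121/293 = 0.41297.
SE₀ = √(0.35·0.65/293) = 0.027865.
z = (p̂ − p₀)/SE = (0.41297 − 0.35)/0.027865 = 2.26.

z = 2.26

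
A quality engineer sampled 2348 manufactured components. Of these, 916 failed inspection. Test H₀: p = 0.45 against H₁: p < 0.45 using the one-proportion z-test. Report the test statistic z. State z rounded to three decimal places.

z = -5.832

p̂ = 916/2348 = 0.39012.
Null standard error: √(0.45·0.55/2348) = √0.000105409 = 0.010267.
z = (p̂ − p₀)/SE = (0.39012 − 0.45)/0.010267 = -5.832.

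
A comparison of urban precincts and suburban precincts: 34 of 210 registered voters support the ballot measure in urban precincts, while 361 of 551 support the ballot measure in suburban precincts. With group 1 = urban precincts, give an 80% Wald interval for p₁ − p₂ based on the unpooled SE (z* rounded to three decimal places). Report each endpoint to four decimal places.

p̂₁ = 34/210 = 0.16190, p̂₂ = 361/551 = 0.65517; p̂₁ − p̂₂ = -0.49327.
Unpooled SE = √(p̂₁(1−p̂₁)/n₁ + p̂₂(1−p̂₂)/n₂) = √(0.000646151 + 0.000410021) = 0.032499.
z* = 1.282 at the 80% level. Margin = 1.282·0.032499 = 0.04166.
CI: -0.49327 ± 0.04166 = (-0.5349, -0.4516).

(-0.5349, -0.4516)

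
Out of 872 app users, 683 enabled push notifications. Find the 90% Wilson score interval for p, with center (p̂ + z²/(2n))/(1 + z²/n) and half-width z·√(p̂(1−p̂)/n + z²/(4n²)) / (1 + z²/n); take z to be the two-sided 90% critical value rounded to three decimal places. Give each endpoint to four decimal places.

p̂ = 683/872 = 0.78326; z = 1.645, so z² = 2.706025.
Denominator 1 + z²/n = 1 + 2.706025/872 = 1.003103.
Center = (0.78326 + 0.001552)/1.003103 = 0.78238.
Radicand: p̂(1−p̂)/n + z²/(4n²) = 0.000194685 + 0.000000890 = 0.000195575.
Half-width = z·√(radicand)/denom = 1.645·0.013985/1.003103 = 0.02293.
So the interval runs from 0.7594 to 0.8053.

(0.7594, 0.8053)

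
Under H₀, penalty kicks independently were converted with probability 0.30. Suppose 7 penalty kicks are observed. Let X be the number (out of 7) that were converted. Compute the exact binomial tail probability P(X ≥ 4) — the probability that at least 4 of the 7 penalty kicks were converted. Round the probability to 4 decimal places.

P = 0.1260

X is binomial with n = 7 and p = 0.30.
P(X ≥ 4) = C(7,4)·0.30^4·0.70^3 + C(7,5)·0.30^5·0.70^2 + C(7,6)·0.30^6·0.70^1 + C(7,7)·0.30^7·0.70^0.
= 0.097240 + 0.025005 + 0.003572 + 0.000219 = 0.1260.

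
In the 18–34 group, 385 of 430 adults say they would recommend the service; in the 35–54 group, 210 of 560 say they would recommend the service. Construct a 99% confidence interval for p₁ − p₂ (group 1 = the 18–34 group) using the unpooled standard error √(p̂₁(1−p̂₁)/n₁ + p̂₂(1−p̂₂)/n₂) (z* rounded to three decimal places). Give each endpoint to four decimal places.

(0.4554, 0.5853)

p̂₁ = 385/430 = 0.89535, p̂₂ = 210/560 = 0.37500; p̂₁ − p̂₂ = 0.52035.
Unpooled SE = √(p̂₁(1−p̂₁)/n₁ + p̂₂(1−p̂₂)/n₂) = √(0.000217905 + 0.000418527) = 0.025228.
z* = 2.576 at the 99% level. Margin of error = 0.06499.
So the interval runs from 0.4554 to 0.5853.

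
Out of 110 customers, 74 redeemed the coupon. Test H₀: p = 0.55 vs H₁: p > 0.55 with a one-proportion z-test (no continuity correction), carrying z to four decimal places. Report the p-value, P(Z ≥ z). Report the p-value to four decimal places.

p-value = 0.0048

p̂ = 74/110 = 0.67273.
Under H₀, SE = √(p₀(1−p₀)/n) = √(0.55·0.45/110) = √0.002250000 = 0.047434.
Test statistic (full precision, shown to 4 dp): z = (74/110 − 0.55)/SE₀ ≈ 2.5873.
p-value = P(Z ≥ z) with z = 2.5873 → 0.0048.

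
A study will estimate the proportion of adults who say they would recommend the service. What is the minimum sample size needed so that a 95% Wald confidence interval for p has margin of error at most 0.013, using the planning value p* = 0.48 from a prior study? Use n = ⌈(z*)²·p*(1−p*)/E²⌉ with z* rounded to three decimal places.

For 95% confidence, z* = 1.960.
p*(1−p*) = 0.2496.
(z*)²·p*(1−p*)/E² = 3.841600·0.2496/0.000169 = 5673.748.
Rounding up, n = 5674.

n = 5674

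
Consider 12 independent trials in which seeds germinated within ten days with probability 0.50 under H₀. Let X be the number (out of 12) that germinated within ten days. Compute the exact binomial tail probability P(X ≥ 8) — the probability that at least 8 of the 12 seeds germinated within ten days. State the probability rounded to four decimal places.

X is binomial with n = 12 and p = 0.50.
P(X ≥ 8) = Σ_{j=8}^{12} C(12,j)·0.50^j·0.50^{12−j}.
= 0.120850 + 0.053711 + 0.016113 + 0.002930 + 0.000244 = 0.1938.

P = 0.1938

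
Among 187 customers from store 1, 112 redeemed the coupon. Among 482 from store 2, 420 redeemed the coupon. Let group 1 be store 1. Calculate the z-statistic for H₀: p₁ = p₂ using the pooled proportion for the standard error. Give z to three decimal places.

p̂₁ = 112/187 = 0.59893, p̂₂ = 420/482 = 0.87137.
Pooled p̂ = (112+420)/(187+482) = 532/669 = 0.79522.
Pooled SE = √[0.1628471·0.00742228] ≈ 0.034766.
z = -0.27244/0.034766 = -7.836.

z = -7.836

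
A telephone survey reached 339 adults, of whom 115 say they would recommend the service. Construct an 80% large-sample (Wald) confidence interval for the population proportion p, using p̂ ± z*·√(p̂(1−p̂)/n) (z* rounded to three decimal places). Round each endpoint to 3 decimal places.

With x = 115 successes in n = 339, p̂ = 0.33923.
SE(p̂) = √(0.33923·0.66077/339) = 0.025714.
For 80% confidence, z* = 1.282.
Margin = 1.282·0.025714 = 0.03297.
CI: 0.33923 ± 0.03297 = (0.306, 0.372).

(0.306, 0.372)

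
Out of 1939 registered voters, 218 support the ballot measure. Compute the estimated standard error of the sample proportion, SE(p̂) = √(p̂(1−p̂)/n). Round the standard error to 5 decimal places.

Sample proportion p̂ = 218/1939 = 0.11243.
p̂(1−p̂) = 0.11243·0.88757 = 0.099789.
SE = √(0.099789/1939) = 0.00717.

SE = 0.00717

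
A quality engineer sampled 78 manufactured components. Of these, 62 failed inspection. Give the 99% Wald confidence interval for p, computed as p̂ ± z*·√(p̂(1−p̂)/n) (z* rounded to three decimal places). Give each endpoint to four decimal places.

(0.6771, 0.9126)

The sample proportion is 62/78 = 0.79487.
Standard error of p̂: √(0.163051/78) = √0.002090393 = 0.045721.
The 99% critical value is z* = 2.576.
Margin of error: 2.576 × 0.045721 = 0.11778.
So the interval runs from 0.6771 to 0.9126.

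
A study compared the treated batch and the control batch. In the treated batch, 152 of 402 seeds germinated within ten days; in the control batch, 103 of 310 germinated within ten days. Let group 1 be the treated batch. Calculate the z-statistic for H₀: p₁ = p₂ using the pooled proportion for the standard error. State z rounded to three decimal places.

p̂₁ = 152/402 = 0.37811, p̂₂ = 103/310 = 0.33226.
Pooling: p̂ = 255/712 = 0.35815.
SE = √[p̂(1−p̂)(1/n₁+1/n₂)] = √[0.35815·0.64185·(1/402+1/310)] ≈ 0.036241.
z = 0.04585/0.036241 = 1.265.

z = 1.265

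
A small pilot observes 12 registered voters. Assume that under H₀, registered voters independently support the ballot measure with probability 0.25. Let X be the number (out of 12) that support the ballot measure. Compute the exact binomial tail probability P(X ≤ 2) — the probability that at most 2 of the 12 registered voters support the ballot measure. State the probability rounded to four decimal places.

P = 0.3907

X is binomial with n = 12 and p = 0.25.
P(X ≤ 2) = C(12,0)·0.25^0·0.75^12 + C(12,1)·0.25^1·0.75^11 + C(12,2)·0.25^2·0.75^10.
= 0.031676 + 0.126705 + 0.232293 = 0.3907.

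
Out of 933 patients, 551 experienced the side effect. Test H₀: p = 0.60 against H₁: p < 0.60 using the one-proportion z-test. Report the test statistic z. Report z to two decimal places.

Sample proportion p̂ = 551/933 = 0.59057.
Under H₀, SE = √(p₀(1−p₀)/n) = √(0.60·0.40/933) = √0.000257235 = 0.016039.
Test statistic: z = -0.00943/0.016039 = -0.59.

z = -0.59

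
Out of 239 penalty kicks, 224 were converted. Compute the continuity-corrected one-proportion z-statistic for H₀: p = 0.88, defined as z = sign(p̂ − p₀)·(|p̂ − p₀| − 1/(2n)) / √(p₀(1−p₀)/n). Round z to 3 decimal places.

z = 2.624

Sample proportion p̂ = 224/239 = 0.93724. p̂ − p₀ = 0.057238.
Continuity correction 1/(2n) = 1/478 = 0.002092.
Corrected numerator: |0.057238| − 0.002092 = 0.055146.
Under H₀, SE = √(p₀(1−p₀)/n) = √(0.88·0.12/239) = √0.000441841 = 0.021020.
z = (+)0.055146/0.021020 = 2.624.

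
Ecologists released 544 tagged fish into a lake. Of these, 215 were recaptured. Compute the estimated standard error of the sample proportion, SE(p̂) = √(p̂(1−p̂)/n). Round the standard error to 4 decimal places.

SE = 0.0210

The sample proportion is 215/544 = 0.39522.
p̂(1−p̂) = 0.39522·0.60478 = 0.239021.
SE = √(0.239021/544) = √0.000439377 = 0.0210.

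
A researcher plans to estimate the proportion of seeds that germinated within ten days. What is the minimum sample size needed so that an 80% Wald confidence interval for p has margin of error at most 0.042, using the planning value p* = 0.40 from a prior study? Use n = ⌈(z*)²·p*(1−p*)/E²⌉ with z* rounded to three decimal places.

n = 224

The 80% critical value is z* = 1.282.
p*(1−p*) = 0.40·0.60 = 0.2400.
Required n before rounding: 1.643524 × 0.2400 / 0.042² = 223.609.
Rounding up, n = 224.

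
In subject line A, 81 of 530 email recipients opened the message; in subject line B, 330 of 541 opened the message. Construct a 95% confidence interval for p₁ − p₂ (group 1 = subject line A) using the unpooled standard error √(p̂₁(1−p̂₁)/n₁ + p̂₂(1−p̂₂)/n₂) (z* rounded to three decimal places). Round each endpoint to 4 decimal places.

(-0.5084, -0.4059)

p̂₁ = 0.15283, p̂₂ = 0.60998, so the observed difference is -0.45715.
Unpooled SE = √(p̂₁(1−p̂₁)/n₁ + p̂₂(1−p̂₂)/n₂) = √(0.000244289 + 0.000439749) = 0.026154.
The 95% critical value is z* = 1.960. Margin of error = 0.05126.
CI: -0.45715 ± 0.05126 = (-0.5084, -0.4059).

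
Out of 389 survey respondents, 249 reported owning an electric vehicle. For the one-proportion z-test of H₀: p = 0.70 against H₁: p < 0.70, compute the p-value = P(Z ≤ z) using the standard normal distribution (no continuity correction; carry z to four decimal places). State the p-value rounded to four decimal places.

p-value = 0.0050

p̂ = 249/389 = 0.64010.
Null standard error: √(0.70·0.30/389) = √0.000539846 = 0.023235.
z = (p̂ − p₀)/SE = (249/389 − 0.70)/0.023235 ≈ -2.5779.
From the standard normal, P(Z ≤ z) = 0.0050.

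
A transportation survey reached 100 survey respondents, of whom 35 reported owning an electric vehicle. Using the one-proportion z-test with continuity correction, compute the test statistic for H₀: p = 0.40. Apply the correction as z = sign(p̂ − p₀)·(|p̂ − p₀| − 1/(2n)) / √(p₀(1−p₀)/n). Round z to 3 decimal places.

With x = 35 successes in n = 100, p̂ = 0.35000. p̂ − p₀ = -0.050000.
Continuity correction 1/(2n) = 1/200 = 0.005000.
Corrected numerator: |-0.050000| − 0.005000 = 0.045000.
Null standard error: √(0.40·0.60/100) = √0.002400000 = 0.048990.
z = (−)0.045000/0.048990 = -0.919.

z = -0.919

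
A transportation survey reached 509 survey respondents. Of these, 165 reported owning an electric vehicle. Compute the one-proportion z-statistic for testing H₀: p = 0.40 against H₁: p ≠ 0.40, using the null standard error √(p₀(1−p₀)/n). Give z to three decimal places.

The sample proportion is 165/509 = 0.32417.
Under H₀, SE = √(p₀(1−p₀)/n) = √(0.40·0.60/509) = √0.000471513 = 0.021714.
z = (0.32417 − 0.40)/0.021714 = -0.07583/0.021714 = -3.492.

z = -3.492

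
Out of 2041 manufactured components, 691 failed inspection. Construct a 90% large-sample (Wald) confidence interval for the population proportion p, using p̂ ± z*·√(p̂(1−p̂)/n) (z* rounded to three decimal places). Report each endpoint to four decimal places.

p̂ = 691/2041 = 0.33856.
Standard error of p̂: √(0.223937/2041) = √0.000109719 = 0.010475.
z* = 1.645 at the 90% level.
Margin of error: 1.645 × 0.010475 = 0.01723.
Interval: 0.33856 ± 0.01723 → (0.3213, 0.3558).

(0.3213, 0.3558)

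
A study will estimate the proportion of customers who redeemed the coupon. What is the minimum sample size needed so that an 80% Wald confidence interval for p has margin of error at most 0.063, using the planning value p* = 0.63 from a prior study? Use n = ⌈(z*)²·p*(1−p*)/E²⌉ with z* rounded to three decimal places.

The 80% critical value is z* = 1.282.
p*(1−p*) = 0.63·0.37 = 0.2331.
Required n before rounding: 1.643524 × 0.2331 / 0.063² = 96.524.
Rounding up, n = 97.

n = 97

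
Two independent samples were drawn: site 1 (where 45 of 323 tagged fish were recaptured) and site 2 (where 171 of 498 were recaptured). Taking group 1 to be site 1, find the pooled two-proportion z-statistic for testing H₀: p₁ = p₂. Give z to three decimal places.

Sample proportions: p̂₁ = 45/323 = 0.13932 and p̂₂ = 171/498 = 0.34337.
Pooled p̂ = (45+171)/(323+498) = 216/821 = 0.26309.
Pooled SE = √[0.1938754·0.00510401] ≈ 0.031457.
z = -0.20405/0.031457 = -6.487.

z = -6.487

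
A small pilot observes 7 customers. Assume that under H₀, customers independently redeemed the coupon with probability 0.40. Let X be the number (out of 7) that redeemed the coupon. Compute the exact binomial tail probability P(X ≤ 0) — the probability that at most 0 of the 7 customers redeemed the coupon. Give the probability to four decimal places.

P = 0.0280

X ~ Binomial(n=7, p=0.40).
P(X ≤ 0) = C(7,0)·0.40^0·0.60^7.
= 0.027994 = 0.0280.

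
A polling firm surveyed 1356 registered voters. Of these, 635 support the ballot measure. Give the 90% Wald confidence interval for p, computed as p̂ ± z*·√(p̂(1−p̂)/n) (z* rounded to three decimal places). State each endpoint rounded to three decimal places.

(0.446, 0.491)

With x = 635 successes in n = 1356, p̂ = 0.46829.
SE(p̂) = √(0.46829·0.53171/1356) = 0.013551.
For 90% confidence, z* = 1.645.
Margin of error: 1.645 × 0.013551 = 0.02229.
CI: 0.46829 ± 0.02229 = (0.446, 0.491).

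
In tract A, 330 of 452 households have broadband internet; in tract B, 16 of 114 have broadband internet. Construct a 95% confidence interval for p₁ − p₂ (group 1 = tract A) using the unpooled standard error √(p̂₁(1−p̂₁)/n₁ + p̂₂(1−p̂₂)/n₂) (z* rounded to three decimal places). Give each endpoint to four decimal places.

(0.5140, 0.6655)

p̂₁ = 0.73009, p̂₂ = 0.14035, so the observed difference is 0.58974.
SE = √(0.000435972 + 0.001058355) = √0.001494327 = 0.038657.
The 95% critical value is z* = 1.960. Margin = 1.960·0.038657 = 0.07577.
CI: 0.58974 ± 0.07577 = (0.5140, 0.6655).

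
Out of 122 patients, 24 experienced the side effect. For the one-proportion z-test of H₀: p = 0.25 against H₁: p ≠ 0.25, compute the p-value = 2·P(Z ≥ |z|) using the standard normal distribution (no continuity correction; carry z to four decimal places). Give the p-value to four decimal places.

p-value = 0.1741

p̂ = 24/122 = 0.19672.
Null standard error: √(0.25·0.75/122) = √0.001536885 = 0.039203.
z = (p̂ − p₀)/SE = (24/122 − 0.25)/0.039203 ≈ -1.3590.
p-value = 2·P(Z ≥ |z|) with z = -1.3590 → 0.1741.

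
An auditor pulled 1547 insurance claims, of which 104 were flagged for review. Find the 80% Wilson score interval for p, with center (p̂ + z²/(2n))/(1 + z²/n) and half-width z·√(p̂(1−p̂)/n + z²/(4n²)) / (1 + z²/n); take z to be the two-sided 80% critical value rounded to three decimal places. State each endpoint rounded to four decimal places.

p̂ = 104/1547 = 0.06723; z = 1.282, so z² = 1.643524.
1 + z²/n = 1.001062.
Center = (0.06723 + 0.000531)/1.001062 = 0.06769.
Radicand: p̂(1−p̂)/n + z²/(4n²) = 0.000040535 + 0.000000172 = 0.000040707.
Half-width = z·√(radicand)/denom = 1.282·0.006380/1.001062 = 0.00817.
CI: 0.06769 ± 0.00817 = (0.0595, 0.0759).

(0.0595, 0.0759)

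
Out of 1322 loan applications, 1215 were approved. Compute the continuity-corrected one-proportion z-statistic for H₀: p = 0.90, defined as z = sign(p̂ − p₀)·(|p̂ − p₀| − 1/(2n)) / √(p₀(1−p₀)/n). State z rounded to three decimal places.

z = 2.264

With x = 1215 successes in n = 1322, p̂ = 0.91906. p̂ − p₀ = 0.019062.
1/(2n) = 0.000378.
Corrected numerator: |0.019062| − 0.000378 = 0.018684.
Under H₀, SE = √(p₀(1−p₀)/n) = √(0.90·0.10/1322) = √0.000068079 = 0.008251.
z = (+)0.018684/0.008251 = 2.264.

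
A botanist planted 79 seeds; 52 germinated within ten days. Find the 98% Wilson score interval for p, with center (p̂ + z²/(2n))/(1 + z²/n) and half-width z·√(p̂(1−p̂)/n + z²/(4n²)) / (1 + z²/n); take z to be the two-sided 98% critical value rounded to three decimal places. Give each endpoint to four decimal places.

Here p̂ = 52/79 = 0.65823 and z = 2.326 (z² = 5.410276).
Denominator 1 + z²/n = 1 + 5.410276/79 = 1.068485.
Center = (0.65823 + 0.034242)/1.068485 = 0.64809.
Radicand: p̂(1−p̂)/n + z²/(4n²) = 0.002847645 + 0.000216723 = 0.003064368.
Half-width = z·√(radicand)/denom = 2.326·0.055357/1.068485 = 0.12051.
So the interval runs from 0.5276 to 0.7686.

(0.5276, 0.7686)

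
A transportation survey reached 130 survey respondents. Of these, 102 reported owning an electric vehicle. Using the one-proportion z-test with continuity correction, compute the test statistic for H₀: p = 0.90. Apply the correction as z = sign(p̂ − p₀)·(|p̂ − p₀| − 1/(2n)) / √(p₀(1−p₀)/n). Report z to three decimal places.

z = -4.239

Sample proportion p̂ = 102/130 = 0.78462. p̂ − p₀ = -0.115385.
Continuity correction 1/(2n) = 1/260 = 0.003846.
Corrected numerator: |-0.115385| − 0.003846 = 0.111539.
SE₀ = √(0.90·0.10/130) = 0.026312.
z = −0.111539/0.026312 = -4.239.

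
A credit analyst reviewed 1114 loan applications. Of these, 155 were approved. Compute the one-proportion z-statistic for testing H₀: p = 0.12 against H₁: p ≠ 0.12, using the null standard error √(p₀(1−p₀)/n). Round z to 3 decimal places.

z = 1.966

Sample proportion p̂ = 155/1114 = 0.13914.
Null standard error: √(0.12·0.88/1114) = √0.000094794 = 0.009736.
Test statistic: z = 0.01914/0.009736 = 1.966.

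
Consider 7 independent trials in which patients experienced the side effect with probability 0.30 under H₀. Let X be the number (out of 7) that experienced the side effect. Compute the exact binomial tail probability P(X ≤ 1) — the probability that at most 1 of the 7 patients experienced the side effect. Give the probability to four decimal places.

P = 0.3294

X is binomial with n = 7 and p = 0.30.
P(X ≤ 1) = C(7,0)·0.30^0·0.70^7 + C(7,1)·0.30^1·0.70^6.
= 0.082354 + 0.247063 = 0.3294.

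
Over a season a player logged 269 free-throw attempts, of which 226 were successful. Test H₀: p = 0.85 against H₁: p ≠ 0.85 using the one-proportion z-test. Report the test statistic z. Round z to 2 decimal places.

z = -0.45

Sample proportion p̂ = 226/269 = 0.84015.
Null standard error: √(0.85·0.15/269) = √0.000473978 = 0.021771.
z = (p̂ − p₀)/SE = (0.84015 − 0.85)/0.021771 = -0.45.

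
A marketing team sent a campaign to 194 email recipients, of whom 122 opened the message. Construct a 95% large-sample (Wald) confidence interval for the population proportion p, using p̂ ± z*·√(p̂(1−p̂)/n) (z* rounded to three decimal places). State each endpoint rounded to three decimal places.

(0.561, 0.697)

p̂ = 122/194 = 0.62887.
SE = √(p̂(1−p̂)/n) = √(0.233394/194) = 0.034685.
z* = 1.960 at the 95% level.
Margin of error: 1.960 × 0.034685 = 0.06798.
Interval: 0.62887 ± 0.06798 → (0.561, 0.697).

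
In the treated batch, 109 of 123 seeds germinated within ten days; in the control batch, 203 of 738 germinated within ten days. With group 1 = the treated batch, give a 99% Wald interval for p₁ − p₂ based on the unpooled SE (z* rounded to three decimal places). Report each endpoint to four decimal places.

p̂₁ = 0.88618, p̂₂ = 0.27507, so the observed difference is 0.61111.
Unpooled SE = √(p̂₁(1−p̂₁)/n₁ + p̂₂(1−p̂₂)/n₂) = √(0.000820048 + 0.000270197) = 0.033019.
The 99% critical value is z* = 2.576. Margin of error = 0.08506.
So the interval runs from 0.5261 to 0.6962.

(0.5261, 0.6962)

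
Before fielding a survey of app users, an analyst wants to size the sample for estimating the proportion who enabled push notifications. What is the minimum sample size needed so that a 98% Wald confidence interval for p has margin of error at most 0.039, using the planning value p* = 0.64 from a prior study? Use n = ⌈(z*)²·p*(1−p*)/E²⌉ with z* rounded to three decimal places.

n = 820

For 98% confidence, z* = 2.326.
p*(1−p*) = 0.2304.
Required n before rounding: 5.410276 × 0.2304 / 0.039² = 819.545.
⌈819.545⌉ = 820.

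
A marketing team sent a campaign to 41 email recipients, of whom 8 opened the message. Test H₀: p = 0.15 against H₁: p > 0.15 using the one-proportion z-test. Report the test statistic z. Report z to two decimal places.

z = 0.81

With x = 8 successes in n = 41, p̂ = 0.19512.
Null standard error: √(0.15·0.85/41) = √0.003109756 = 0.055765.
Test statistic: z = 0.04512/0.055765 = 0.81.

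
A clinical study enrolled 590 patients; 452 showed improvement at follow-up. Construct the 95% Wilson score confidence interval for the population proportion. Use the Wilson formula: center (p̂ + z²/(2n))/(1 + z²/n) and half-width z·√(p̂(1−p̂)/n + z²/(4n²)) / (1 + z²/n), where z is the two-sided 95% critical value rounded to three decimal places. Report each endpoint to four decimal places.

(0.7303, 0.7985)

Here p̂ = 452/590 = 0.76610 and z = 1.960 (z² = 3.841600).
Denominator 1 + z²/n = 1 + 3.841600/590 = 1.006511.
Adjusted center: (0.76610 + z²/(2n))/1.006511 = 0.76438.
Radicand: p̂(1−p̂)/n + z²/(4n²) = 0.000303712 + 0.000002759 = 0.000306471.
Half-width = 1.960·√0.000306471/1.006511 = 0.03409.
So the interval runs from 0.7303 to 0.7985.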